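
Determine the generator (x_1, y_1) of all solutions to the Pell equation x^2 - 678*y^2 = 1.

(x, y) = (677, 26)

First expand sqrt(678) as a continued fraction. With x_i = (sqrt(678) + m_i)/d_i and (m_0, d_0) = (0, 1): a_0 = floor(sqrt(678)) = 26, since 26^2 = 676 <= 678 < 729 = 27^2.
Iterate m_{i+1} = d_i*a_i - m_i, d_{i+1} = (678 - m_{i+1}^2)/d_i, a_{i+1} = floor((a_0 + m_{i+1})/d_{i+1}):
  m_1 = 1*26 - 0 = 26, d_1 = (678 - 26^2)/1 = 2/1 = 2, a_1 = floor((26 + 26)/2) = 26.
  m_2 = 2*26 - 26 = 26, d_2 = (678 - 26^2)/2 = 2/2 = 1, a_2 = floor((26 + 26)/1) = 52.
  m_3 = 1*52 - 26 = 26, d_3 = (678 - 26^2)/1 = 2/1 = 2: (m_3, d_3) = (m_1, d_1) = (26, 2), so from here the quotients repeat a_1, a_2; the period length is 2.
So sqrt(678) = [26; (26, 52)] with period length k = 2.
k is even, so the fundamental solution of x^2 - 678y^2 = 1 is (p_{k-1}, q_{k-1}) = (p_1, q_1); compute convergents through index 1.
Convergents (p_i = a_i*p_{i-1} + p_{i-2}, q_i = a_i*q_{i-1} + q_{i-2} with p_{-2}=0, p_{-1}=1, q_{-2}=1, q_{-1}=0):
  i=0: a_0=26, p_0 = 26*1 + 0 = 26, q_0 = 26*0 + 1 = 1.
  i=1: a_1=26, p_1 = 26*26 + 1 = 677, q_1 = 26*1 + 0 = 26.
Check: 677^2 - 678*26^2 = 458329 - 458328 = 1, so (x, y) = (677, 26) solves the equation, and by the theorem it is the least positive solution.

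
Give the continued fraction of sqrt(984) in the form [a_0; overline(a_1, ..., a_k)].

Write x_i = (sqrt(984) + m_i)/d_i with (m_0, d_0) = (0, 1). a_0 = floor(sqrt(984)) = 31, since 31^2 = 961 <= 984 < 1024 = 32^2.
Iterate m_{i+1} = d_i*a_i - m_i, d_{i+1} = (984 - m_{i+1}^2)/d_i, a_{i+1} = floor((a_0 + m_{i+1})/d_{i+1}):
  m_1 = 1*31 - 0 = 31, d_1 = (984 - 31^2)/1 = 23/1 = 23, a_1 = floor((31 + 31)/23) = 2.
  m_2 = 23*2 - 31 = 15, d_2 = (984 - 15^2)/23 = 759/23 = 33, a_2 = floor((31 + 15)/33) = 1.
  m_3 = 33*1 - 15 = 18, d_3 = (984 - 18^2)/33 = 660/33 = 20, a_3 = floor((31 + 18)/20) = 2.
  m_4 = 20*2 - 18 = 22, d_4 = (984 - 22^2)/20 = 500/20 = 25, a_4 = floor((31 + 22)/25) = 2.
  m_5 = 25*2 - 22 = 28, d_5 = (984 - 28^2)/25 = 200/25 = 8, a_5 = floor((31 + 28)/8) = 7.
  m_6 = 8*7 - 28 = 28, d_6 = (984 - 28^2)/8 = 200/8 = 25, a_6 = floor((31 + 28)/25) = 2.
  m_7 = 25*2 - 28 = 22, d_7 = (984 - 22^2)/25 = 500/25 = 20, a_7 = floor((31 + 22)/20) = 2.
  m_8 = 20*2 - 22 = 18, d_8 = (984 - 18^2)/20 = 660/20 = 33, a_8 = floor((31 + 18)/33) = 1.
  m_9 = 33*1 - 18 = 15, d_9 = (984 - 15^2)/33 = 759/33 = 23, a_9 = floor((31 + 15)/23) = 2.
  m_10 = 23*2 - 15 = 31, d_10 = (984 - 31^2)/23 = 23/23 = 1, a_10 = floor((31 + 31)/1) = 62.
  m_11 = 1*62 - 31 = 31, d_11 = (984 - 31^2)/1 = 23/1 = 23: (m_11, d_11) = (m_1, d_1) = (31, 23), so from here the quotients repeat a_1, ..., a_10; the period length is 10.
Hence the expansion of sqrt(984) is a_0 = 31 followed by the repeating block 2, 1, 2, 2, 7, 2, 2, 1, 2, 62 (period 10).

[31; overline(2, 1, 2, 2, 7, 2, 2, 1, 2, 62)]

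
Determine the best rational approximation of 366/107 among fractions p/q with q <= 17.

Expand x = 366/107 as a continued fraction with the Euclidean algorithm:
  366 = 3*107 + 45, so a_0 = 3.
  107 = 2*45 + 17, so a_1 = 2.
  45 = 2*17 + 11, so a_2 = 2.
  17 = 1*11 + 6, so a_3 = 1.
  11 = 1*6 + 5, so a_4 = 1.
  6 = 1*5 + 1, so a_5 = 1.
  5 = 5*1 + 0, so a_6 = 5.
so x = [3; 2, 2, 1, 1, 1, 5].
Convergents (p_i = a_i*p_{i-1} + p_{i-2}, q_i = a_i*q_{i-1} + q_{i-2} with p_{-2}=0, p_{-1}=1, q_{-2}=1, q_{-1}=0), until the denominator exceeds 17:
  i=0: a_0=3, p_0 = 3*1 + 0 = 3, q_0 = 3*0 + 1 = 1.
  i=1: a_1=2, p_1 = 2*3 + 1 = 7, q_1 = 2*1 + 0 = 2.
  i=2: a_2=2, p_2 = 2*7 + 3 = 17, q_2 = 2*2 + 1 = 5.
  i=3: a_3=1, p_3 = 1*17 + 7 = 24, q_3 = 1*5 + 2 = 7.
  i=4: a_4=1, p_4 = 1*24 + 17 = 41, q_4 = 1*7 + 5 = 12.
  i=5: a_5=1, p_5 = 1*41 + 24 = 65, q_5 = 1*12 + 7 = 19.
q_5 = 19 > 17, so the last convergent with denominator <= 17 is p_4/q_4 = 41/12.
The closest fraction with denominator <= 17 is either p_4/q_4 or the intermediate fraction (k*p_4 + p_3)/(k*q_4 + q_3) with the largest k >= 1 whose denominator stays <= 17; these approach x as k grows, and every other convergent or intermediate fraction in range is farther away.
Largest k: floor((17 - q_3)/q_4) = floor((17 - 7)/12) = 0.
Since k = 0, no intermediate fraction beyond p_4/q_4 has denominator <= 17, so the convergent 41/12 is the closest (its error is |366*12 - 41*107|/(107*12) = 5/1284).

41/12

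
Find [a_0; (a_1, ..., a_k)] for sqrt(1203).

[34; (1, 2, 5, 1, 33, 1, 5, 2, 1, 68)]

Write x_i = (sqrt(1203) + m_i)/d_i with (m_0, d_0) = (0, 1). a_0 = floor(sqrt(1203)) = 34, since 34^2 = 1156 <= 1203 < 1225 = 35^2.
Iterate m_{i+1} = d_i*a_i - m_i, d_{i+1} = (1203 - m_{i+1}^2)/d_i, a_{i+1} = floor((a_0 + m_{i+1})/d_{i+1}):
  m_1 = 1*34 - 0 = 34, d_1 = (1203 - 34^2)/1 = 47/1 = 47, a_1 = floor((34 + 34)/47) = 1.
  m_2 = 47*1 - 34 = 13, d_2 = (1203 - 13^2)/47 = 1034/47 = 22, a_2 = floor((34 + 13)/22) = 2.
  m_3 = 22*2 - 13 = 31, d_3 = (1203 - 31^2)/22 = 242/22 = 11, a_3 = floor((34 + 31)/11) = 5.
  m_4 = 11*5 - 31 = 24, d_4 = (1203 - 24^2)/11 = 627/11 = 57, a_4 = floor((34 + 24)/57) = 1.
  m_5 = 57*1 - 24 = 33, d_5 = (1203 - 33^2)/57 = 114/57 = 2, a_5 = floor((34 + 33)/2) = 33.
  m_6 = 2*33 - 33 = 33, d_6 = (1203 - 33^2)/2 = 114/2 = 57, a_6 = floor((34 + 33)/57) = 1.
  m_7 = 57*1 - 33 = 24, d_7 = (1203 - 24^2)/57 = 627/57 = 11, a_7 = floor((34 + 24)/11) = 5.
  m_8 = 11*5 - 24 = 31, d_8 = (1203 - 31^2)/11 = 242/11 = 22, a_8 = floor((34 + 31)/22) = 2.
  m_9 = 22*2 - 31 = 13, d_9 = (1203 - 13^2)/22 = 1034/22 = 47, a_9 = floor((34 + 13)/47) = 1.
  m_10 = 47*1 - 13 = 34, d_10 = (1203 - 34^2)/47 = 47/47 = 1, a_10 = floor((34 + 34)/1) = 68.
  m_11 = 1*68 - 34 = 34, d_11 = (1203 - 34^2)/1 = 47/1 = 47: (m_11, d_11) = (m_1, d_1) = (34, 47), so from here the quotients repeat a_1, ..., a_10; the period length is 10.
Hence the expansion of sqrt(1203) is a_0 = 34 followed by the repeating block 1, 2, 5, 1, 33, 1, 5, 2, 1, 68 (period 10).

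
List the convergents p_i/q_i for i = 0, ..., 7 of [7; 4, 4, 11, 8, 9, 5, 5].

7/1, 29/4, 123/17, 1382/191, 11179/1545, 101993/14096, 521144/72025, 2707713/374221

Using the convergent recurrence p_i = a_i*p_{i-1} + p_{i-2}, q_i = a_i*q_{i-1} + q_{i-2} with p_{-2}=0, p_{-1}=1, q_{-2}=1, q_{-1}=0:
  i=0: a_0=7, p_0 = 7*1 + 0 = 7, q_0 = 7*0 + 1 = 1.
  i=1: a_1=4, p_1 = 4*7 + 1 = 29, q_1 = 4*1 + 0 = 4.
  i=2: a_2=4, p_2 = 4*29 + 7 = 123, q_2 = 4*4 + 1 = 17.
  i=3: a_3=11, p_3 = 11*123 + 29 = 1382, q_3 = 11*17 + 4 = 191.
  i=4: a_4=8, p_4 = 8*1382 + 123 = 11179, q_4 = 8*191 + 17 = 1545.
  i=5: a_5=9, p_5 = 9*11179 + 1382 = 101993, q_5 = 9*1545 + 191 = 14096.
  i=6: a_6=5, p_6 = 5*101993 + 11179 = 521144, q_6 = 5*14096 + 1545 = 72025.
  i=7: a_7=5, p_7 = 5*521144 + 101993 = 2707713, q_7 = 5*72025 + 14096 = 374221.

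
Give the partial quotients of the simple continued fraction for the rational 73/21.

[3; 2, 10]

Run the Euclidean algorithm on 73 and 21; the successive quotients are the partial quotients a_0, a_1, ... (each step inverts the fractional part left over by the previous one):
  73 = 3*21 + 10, so a_0 = 3.
  21 = 2*10 + 1, so a_1 = 2.
  10 = 10*1 + 0, so a_2 = 10.
The remainder reaches 0 after 3 divisions, so the expansion has 3 partial quotients, read off in order.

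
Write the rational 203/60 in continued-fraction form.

[3; 2, 1, 1, 1, 1, 4]

Run the Euclidean algorithm on 203 and 60; the successive quotients are the partial quotients a_0, a_1, ... (each step inverts the fractional part left over by the previous one):
  203 = 3*60 + 23, so a_0 = 3.
  60 = 2*23 + 14, so a_1 = 2.
  23 = 1*14 + 9, so a_2 = 1.
  14 = 1*9 + 5, so a_3 = 1.
  9 = 1*5 + 4, so a_4 = 1.
  5 = 1*4 + 1, so a_5 = 1.
  4 = 4*1 + 0, so a_6 = 4.
The remainder reaches 0 after 7 divisions, so the expansion has 7 partial quotients, read off in order.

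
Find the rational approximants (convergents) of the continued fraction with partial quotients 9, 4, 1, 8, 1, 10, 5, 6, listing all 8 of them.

Using the convergent recurrence p_i = a_i*p_{i-1} + p_{i-2}, q_i = a_i*q_{i-1} + q_{i-2} with p_{-2}=0, p_{-1}=1, q_{-2}=1, q_{-1}=0:
  i=0: a_0=9, p_0 = 9*1 + 0 = 9, q_0 = 9*0 + 1 = 1.
  i=1: a_1=4, p_1 = 4*9 + 1 = 37, q_1 = 4*1 + 0 = 4.
  i=2: a_2=1, p_2 = 1*37 + 9 = 46, q_2 = 1*4 + 1 = 5.
  i=3: a_3=8, p_3 = 8*46 + 37 = 405, q_3 = 8*5 + 4 = 44.
  i=4: a_4=1, p_4 = 1*405 + 46 = 451, q_4 = 1*44 + 5 = 49.
  i=5: a_5=10, p_5 = 10*451 + 405 = 4915, q_5 = 10*49 + 44 = 534.
  i=6: a_6=5, p_6 = 5*4915 + 451 = 25026, q_6 = 5*534 + 49 = 2719.
  i=7: a_7=6, p_7 = 6*25026 + 4915 = 155071, q_7 = 6*2719 + 534 = 16848.

9/1, 37/4, 46/5, 405/44, 451/49, 4915/534, 25026/2719, 155071/16848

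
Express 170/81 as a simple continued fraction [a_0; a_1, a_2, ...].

Run the Euclidean algorithm on 170 and 81; the successive quotients are the partial quotients a_0, a_1, ... (each step inverts the fractional part left over by the previous one):
  170 = 2*81 + 8, so a_0 = 2.
  81 = 10*8 + 1, so a_1 = 10.
  8 = 8*1 + 0, so a_2 = 8.
The remainder reaches 0 after 3 divisions, so the expansion has 3 partial quotients, read off in order.

[2; 10, 8]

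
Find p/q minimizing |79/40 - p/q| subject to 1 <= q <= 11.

Expand x = 79/40 as a continued fraction with the Euclidean algorithm:
  79 = 1*40 + 39, so a_0 = 1.
  40 = 1*39 + 1, so a_1 = 1.
  39 = 39*1 + 0, so a_2 = 39.
so x = [1; 1, 39].
Convergents (p_i = a_i*p_{i-1} + p_{i-2}, q_i = a_i*q_{i-1} + q_{i-2} with p_{-2}=0, p_{-1}=1, q_{-2}=1, q_{-1}=0), until the denominator exceeds 11:
  i=0: a_0=1, p_0 = 1*1 + 0 = 1, q_0 = 1*0 + 1 = 1.
  i=1: a_1=1, p_1 = 1*1 + 1 = 2, q_1 = 1*1 + 0 = 1.
  i=2: a_2=39, p_2 = 39*2 + 1 = 79, q_2 = 39*1 + 1 = 40.
q_2 = 40 > 11, so the last convergent with denominator <= 11 is p_1/q_1 = 2/1.
The closest fraction with denominator <= 11 is either p_1/q_1 or the intermediate fraction (k*p_1 + p_0)/(k*q_1 + q_0) with the largest k >= 1 whose denominator stays <= 11; these approach x as k grows, and every other convergent or intermediate fraction in range is farther away.
Largest k: floor((11 - q_0)/q_1) = floor((11 - 1)/1) = 10.
That gives (10*2 + 1)/(10*1 + 1) = 21/11.
Compare the errors: |x - 2/1| = |79*1 - 2*40|/(40*1) = 1/40, and |x - 21/11| = |79*11 - 21*40|/(40*11) = 29/440.
Cross-multiplying, 1*440 = 440 < 1160 = 29*40, so 1/40 is smaller: the convergent 2/1 is closer to x than 21/11.

2/1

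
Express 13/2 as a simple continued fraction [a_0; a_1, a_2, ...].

Run the Euclidean algorithm on 13 and 2; the successive quotients are the partial quotients a_0, a_1, ... (each step inverts the fractional part left over by the previous one):
  13 = 6*2 + 1, so a_0 = 6.
  2 = 2*1 + 0, so a_1 = 2.
The remainder reaches 0 after 2 divisions, so the expansion has 2 partial quotients, read off in order.

[6; 2]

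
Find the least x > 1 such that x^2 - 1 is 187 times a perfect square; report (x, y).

(x, y) = (1682, 123)

First expand sqrt(187) as a continued fraction. With x_i = (sqrt(187) + m_i)/d_i and (m_0, d_0) = (0, 1): a_0 = floor(sqrt(187)) = 13, since 13^2 = 169 <= 187 < 196 = 14^2.
Iterate m_{i+1} = d_i*a_i - m_i, d_{i+1} = (187 - m_{i+1}^2)/d_i, a_{i+1} = floor((a_0 + m_{i+1})/d_{i+1}):
  m_1 = 1*13 - 0 = 13, d_1 = (187 - 13^2)/1 = 18/1 = 18, a_1 = floor((13 + 13)/18) = 1.
  m_2 = 18*1 - 13 = 5, d_2 = (187 - 5^2)/18 = 162/18 = 9, a_2 = floor((13 + 5)/9) = 2.
  m_3 = 9*2 - 5 = 13, d_3 = (187 - 13^2)/9 = 18/9 = 2, a_3 = floor((13 + 13)/2) = 13.
  m_4 = 2*13 - 13 = 13, d_4 = (187 - 13^2)/2 = 18/2 = 9, a_4 = floor((13 + 13)/9) = 2.
  m_5 = 9*2 - 13 = 5, d_5 = (187 - 5^2)/9 = 162/9 = 18, a_5 = floor((13 + 5)/18) = 1.
  m_6 = 18*1 - 5 = 13, d_6 = (187 - 13^2)/18 = 18/18 = 1, a_6 = floor((13 + 13)/1) = 26.
  m_7 = 1*26 - 13 = 13, d_7 = (187 - 13^2)/1 = 18/1 = 18: (m_7, d_7) = (m_1, d_1) = (13, 18), so from here the quotients repeat a_1, ..., a_6; the period length is 6.
So sqrt(187) = [13; (1, 2, 13, 2, 1, 26)] with period length k = 6.
k is even, so the fundamental solution of x^2 - 187y^2 = 1 is (p_{k-1}, q_{k-1}) = (p_5, q_5); compute convergents through index 5.
Convergents (p_i = a_i*p_{i-1} + p_{i-2}, q_i = a_i*q_{i-1} + q_{i-2} with p_{-2}=0, p_{-1}=1, q_{-2}=1, q_{-1}=0):
  i=0: a_0=13, p_0 = 13*1 + 0 = 13, q_0 = 13*0 + 1 = 1.
  i=1: a_1=1, p_1 = 1*13 + 1 = 14, q_1 = 1*1 + 0 = 1.
  i=2: a_2=2, p_2 = 2*14 + 13 = 41, q_2 = 2*1 + 1 = 3.
  i=3: a_3=13, p_3 = 13*41 + 14 = 547, q_3 = 13*3 + 1 = 40.
  i=4: a_4=2, p_4 = 2*547 + 41 = 1135, q_4 = 2*40 + 3 = 83.
  i=5: a_5=1, p_5 = 1*1135 + 547 = 1682, q_5 = 1*83 + 40 = 123.
Check: 1682^2 - 187*123^2 = 2829124 - 2829123 = 1, so (x, y) = (1682, 123) solves the equation, and by the theorem it is the least positive solution.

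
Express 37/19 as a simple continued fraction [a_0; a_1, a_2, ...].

[1; 1, 18]

Run the Euclidean algorithm on 37 and 19; the successive quotients are the partial quotients a_0, a_1, ... (each step inverts the fractional part left over by the previous one):
  37 = 1*19 + 18, so a_0 = 1.
  19 = 1*18 + 1, so a_1 = 1.
  18 = 18*1 + 0, so a_2 = 18.
The remainder reaches 0 after 3 divisions, so the expansion has 3 partial quotients, read off in order.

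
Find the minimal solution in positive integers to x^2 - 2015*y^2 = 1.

First expand sqrt(2015) as a continued fraction. With x_i = (sqrt(2015) + m_i)/d_i and (m_0, d_0) = (0, 1): a_0 = floor(sqrt(2015)) = 44, since 44^2 = 1936 <= 2015 < 2025 = 45^2.
Iterate m_{i+1} = d_i*a_i - m_i, d_{i+1} = (2015 - m_{i+1}^2)/d_i, a_{i+1} = floor((a_0 + m_{i+1})/d_{i+1}):
  m_1 = 1*44 - 0 = 44, d_1 = (2015 - 44^2)/1 = 79/1 = 79, a_1 = floor((44 + 44)/79) = 1.
  m_2 = 79*1 - 44 = 35, d_2 = (2015 - 35^2)/79 = 790/79 = 10, a_2 = floor((44 + 35)/10) = 7.
  m_3 = 10*7 - 35 = 35, d_3 = (2015 - 35^2)/10 = 790/10 = 79, a_3 = floor((44 + 35)/79) = 1.
  m_4 = 79*1 - 35 = 44, d_4 = (2015 - 44^2)/79 = 79/79 = 1, a_4 = floor((44 + 44)/1) = 88.
  m_5 = 1*88 - 44 = 44, d_5 = (2015 - 44^2)/1 = 79/1 = 79: (m_5, d_5) = (m_1, d_1) = (44, 79), so from here the quotients repeat a_1, ..., a_4; the period length is 4.
So sqrt(2015) = [44; (1, 7, 1, 88)] with period length k = 4.
k is even, so the fundamental solution of x^2 - 2015y^2 = 1 is (p_{k-1}, q_{k-1}) = (p_3, q_3); compute convergents through index 3.
Convergents (p_i = a_i*p_{i-1} + p_{i-2}, q_i = a_i*q_{i-1} + q_{i-2} with p_{-2}=0, p_{-1}=1, q_{-2}=1, q_{-1}=0):
  i=0: a_0=44, p_0 = 44*1 + 0 = 44, q_0 = 44*0 + 1 = 1.
  i=1: a_1=1, p_1 = 1*44 + 1 = 45, q_1 = 1*1 + 0 = 1.
  i=2: a_2=7, p_2 = 7*45 + 44 = 359, q_2 = 7*1 + 1 = 8.
  i=3: a_3=1, p_3 = 1*359 + 45 = 404, q_3 = 1*8 + 1 = 9.
Check: 404^2 - 2015*9^2 = 163216 - 163215 = 1, so (x, y) = (404, 9) solves the equation, and by the theorem it is the least positive solution.

(x, y) = (404, 9)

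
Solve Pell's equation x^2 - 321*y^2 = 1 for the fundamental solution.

(x, y) = (215, 12)

First expand sqrt(321) as a continued fraction. With x_i = (sqrt(321) + m_i)/d_i and (m_0, d_0) = (0, 1): a_0 = floor(sqrt(321)) = 17, since 17^2 = 289 <= 321 < 324 = 18^2.
Iterate m_{i+1} = d_i*a_i - m_i, d_{i+1} = (321 - m_{i+1}^2)/d_i, a_{i+1} = floor((a_0 + m_{i+1})/d_{i+1}):
  m_1 = 1*17 - 0 = 17, d_1 = (321 - 17^2)/1 = 32/1 = 32, a_1 = floor((17 + 17)/32) = 1.
  m_2 = 32*1 - 17 = 15, d_2 = (321 - 15^2)/32 = 96/32 = 3, a_2 = floor((17 + 15)/3) = 10.
  m_3 = 3*10 - 15 = 15, d_3 = (321 - 15^2)/3 = 96/3 = 32, a_3 = floor((17 + 15)/32) = 1.
  m_4 = 32*1 - 15 = 17, d_4 = (321 - 17^2)/32 = 32/32 = 1, a_4 = floor((17 + 17)/1) = 34.
  m_5 = 1*34 - 17 = 17, d_5 = (321 - 17^2)/1 = 32/1 = 32: (m_5, d_5) = (m_1, d_1) = (17, 32), so from here the quotients repeat a_1, ..., a_4; the period length is 4.
So sqrt(321) = [17; (1, 10, 1, 34)] with period length k = 4.
k is even, so the fundamental solution of x^2 - 321y^2 = 1 is (p_{k-1}, q_{k-1}) = (p_3, q_3); compute convergents through index 3.
Convergents (p_i = a_i*p_{i-1} + p_{i-2}, q_i = a_i*q_{i-1} + q_{i-2} with p_{-2}=0, p_{-1}=1, q_{-2}=1, q_{-1}=0):
  i=0: a_0=17, p_0 = 17*1 + 0 = 17, q_0 = 17*0 + 1 = 1.
  i=1: a_1=1, p_1 = 1*17 + 1 = 18, q_1 = 1*1 + 0 = 1.
  i=2: a_2=10, p_2 = 10*18 + 17 = 197, q_2 = 10*1 + 1 = 11.
  i=3: a_3=1, p_3 = 1*197 + 18 = 215, q_3 = 1*11 + 1 = 12.
Check: 215^2 - 321*12^2 = 46225 - 46224 = 1, so (x, y) = (215, 12) solves the equation, and by the theorem it is the least positive solution.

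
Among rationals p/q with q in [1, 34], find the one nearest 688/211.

75/23

Expand x = 688/211 as a continued fraction with the Euclidean algorithm:
  688 = 3*211 + 55, so a_0 = 3.
  211 = 3*55 + 46, so a_1 = 3.
  55 = 1*46 + 9, so a_2 = 1.
  46 = 5*9 + 1, so a_3 = 5.
  9 = 9*1 + 0, so a_4 = 9.
so x = [3; 3, 1, 5, 9].
Convergents (p_i = a_i*p_{i-1} + p_{i-2}, q_i = a_i*q_{i-1} + q_{i-2} with p_{-2}=0, p_{-1}=1, q_{-2}=1, q_{-1}=0), until the denominator exceeds 34:
  i=0: a_0=3, p_0 = 3*1 + 0 = 3, q_0 = 3*0 + 1 = 1.
  i=1: a_1=3, p_1 = 3*3 + 1 = 10, q_1 = 3*1 + 0 = 3.
  i=2: a_2=1, p_2 = 1*10 + 3 = 13, q_2 = 1*3 + 1 = 4.
  i=3: a_3=5, p_3 = 5*13 + 10 = 75, q_3 = 5*4 + 3 = 23.
  i=4: a_4=9, p_4 = 9*75 + 13 = 688, q_4 = 9*23 + 4 = 211.
q_4 = 211 > 34, so the last convergent with denominator <= 34 is p_3/q_3 = 75/23.
The closest fraction with denominator <= 34 is either p_3/q_3 or the intermediate fraction (k*p_3 + p_2)/(k*q_3 + q_2) with the largest k >= 1 whose denominator stays <= 34; these approach x as k grows, and every other convergent or intermediate fraction in range is farther away.
Largest k: floor((34 - q_2)/q_3) = floor((34 - 4)/23) = 1.
That gives (1*75 + 13)/(1*23 + 4) = 88/27.
Compare the errors: |x - 75/23| = |688*23 - 75*211|/(211*23) = 1/4853, and |x - 88/27| = |688*27 - 88*211|/(211*27) = 8/5697.
Cross-multiplying, 1*5697 = 5697 < 38824 = 8*4853, so 1/4853 is smaller: the convergent 75/23 is closer to x than 88/27.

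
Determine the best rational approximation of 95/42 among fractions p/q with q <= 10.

9/4

Expand x = 95/42 as a continued fraction with the Euclidean algorithm:
  95 = 2*42 + 11, so a_0 = 2.
  42 = 3*11 + 9, so a_1 = 3.
  11 = 1*9 + 2, so a_2 = 1.
  9 = 4*2 + 1, so a_3 = 4.
  2 = 2*1 + 0, so a_4 = 2.
so x = [2; 3, 1, 4, 2].
Convergents (p_i = a_i*p_{i-1} + p_{i-2}, q_i = a_i*q_{i-1} + q_{i-2} with p_{-2}=0, p_{-1}=1, q_{-2}=1, q_{-1}=0), until the denominator exceeds 10:
  i=0: a_0=2, p_0 = 2*1 + 0 = 2, q_0 = 2*0 + 1 = 1.
  i=1: a_1=3, p_1 = 3*2 + 1 = 7, q_1 = 3*1 + 0 = 3.
  i=2: a_2=1, p_2 = 1*7 + 2 = 9, q_2 = 1*3 + 1 = 4.
  i=3: a_3=4, p_3 = 4*9 + 7 = 43, q_3 = 4*4 + 3 = 19.
q_3 = 19 > 10, so the last convergent with denominator <= 10 is p_2/q_2 = 9/4.
The closest fraction with denominator <= 10 is either p_2/q_2 or the intermediate fraction (k*p_2 + p_1)/(k*q_2 + q_1) with the largest k >= 1 whose denominator stays <= 10; these approach x as k grows, and every other convergent or intermediate fraction in range is farther away.
Largest k: floor((10 - q_1)/q_2) = floor((10 - 3)/4) = 1.
That gives (1*9 + 7)/(1*4 + 3) = 16/7.
Compare the errors: |x - 9/4| = |95*4 - 9*42|/(42*4) = 2/168, and |x - 16/7| = |95*7 - 16*42|/(42*7) = 7/294.
Cross-multiplying, 2*294 = 588 < 1176 = 7*168, so 2/168 is smaller: the convergent 9/4 is closer to x than 16/7.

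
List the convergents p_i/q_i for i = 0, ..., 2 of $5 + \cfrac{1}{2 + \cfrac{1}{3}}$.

Using the convergent recurrence p_i = a_i*p_{i-1} + p_{i-2}, q_i = a_i*q_{i-1} + q_{i-2} with p_{-2}=0, p_{-1}=1, q_{-2}=1, q_{-1}=0:
  i=0: a_0=5, p_0 = 5*1 + 0 = 5, q_0 = 5*0 + 1 = 1.
  i=1: a_1=2, p_1 = 2*5 + 1 = 11, q_1 = 2*1 + 0 = 2.
  i=2: a_2=3, p_2 = 3*11 + 5 = 38, q_2 = 3*2 + 1 = 7.

5/1, 11/2, 38/7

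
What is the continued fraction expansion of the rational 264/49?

Run the Euclidean algorithm on 264 and 49; the successive quotients are the partial quotients a_0, a_1, ... (each step inverts the fractional part left over by the previous one):
  264 = 5*49 + 19, so a_0 = 5.
  49 = 2*19 + 11, so a_1 = 2.
  19 = 1*11 + 8, so a_2 = 1.
  11 = 1*8 + 3, so a_3 = 1.
  8 = 2*3 + 2, so a_4 = 2.
  3 = 1*2 + 1, so a_5 = 1.
  2 = 2*1 + 0, so a_6 = 2.
The remainder reaches 0 after 7 divisions, so the expansion has 7 partial quotients, read off in order.

[5; 2, 1, 1, 2, 1, 2]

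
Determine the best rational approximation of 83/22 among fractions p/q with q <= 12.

Expand x = 83/22 as a continued fraction with the Euclidean algorithm:
  83 = 3*22 + 17, so a_0 = 3.
  22 = 1*17 + 5, so a_1 = 1.
  17 = 3*5 + 2, so a_2 = 3.
  5 = 2*2 + 1, so a_3 = 2.
  2 = 2*1 + 0, so a_4 = 2.
so x = [3; 1, 3, 2, 2].
Convergents (p_i = a_i*p_{i-1} + p_{i-2}, q_i = a_i*q_{i-1} + q_{i-2} with p_{-2}=0, p_{-1}=1, q_{-2}=1, q_{-1}=0), until the denominator exceeds 12:
  i=0: a_0=3, p_0 = 3*1 + 0 = 3, q_0 = 3*0 + 1 = 1.
  i=1: a_1=1, p_1 = 1*3 + 1 = 4, q_1 = 1*1 + 0 = 1.
  i=2: a_2=3, p_2 = 3*4 + 3 = 15, q_2 = 3*1 + 1 = 4.
  i=3: a_3=2, p_3 = 2*15 + 4 = 34, q_3 = 2*4 + 1 = 9.
  i=4: a_4=2, p_4 = 2*34 + 15 = 83, q_4 = 2*9 + 4 = 22.
q_4 = 22 > 12, so the last convergent with denominator <= 12 is p_3/q_3 = 34/9.
The closest fraction with denominator <= 12 is either p_3/q_3 or the intermediate fraction (k*p_3 + p_2)/(k*q_3 + q_2) with the largest k >= 1 whose denominator stays <= 12; these approach x as k grows, and every other convergent or intermediate fraction in range is farther away.
Largest k: floor((12 - q_2)/q_3) = floor((12 - 4)/9) = 0.
Since k = 0, no intermediate fraction beyond p_3/q_3 has denominator <= 12, so the convergent 34/9 is the closest (its error is |83*9 - 34*22|/(22*9) = 1/198).

34/9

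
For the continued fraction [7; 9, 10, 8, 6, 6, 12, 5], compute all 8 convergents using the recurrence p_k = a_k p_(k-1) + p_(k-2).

7/1, 64/9, 647/91, 5240/737, 32087/4513, 197762/27815, 2405231/338293, 12223917/1719280

Using the convergent recurrence p_i = a_i*p_{i-1} + p_{i-2}, q_i = a_i*q_{i-1} + q_{i-2} with p_{-2}=0, p_{-1}=1, q_{-2}=1, q_{-1}=0:
  i=0: a_0=7, p_0 = 7*1 + 0 = 7, q_0 = 7*0 + 1 = 1.
  i=1: a_1=9, p_1 = 9*7 + 1 = 64, q_1 = 9*1 + 0 = 9.
  i=2: a_2=10, p_2 = 10*64 + 7 = 647, q_2 = 10*9 + 1 = 91.
  i=3: a_3=8, p_3 = 8*647 + 64 = 5240, q_3 = 8*91 + 9 = 737.
  i=4: a_4=6, p_4 = 6*5240 + 647 = 32087, q_4 = 6*737 + 91 = 4513.
  i=5: a_5=6, p_5 = 6*32087 + 5240 = 197762, q_5 = 6*4513 + 737 = 27815.
  i=6: a_6=12, p_6 = 12*197762 + 32087 = 2405231, q_6 = 12*27815 + 4513 = 338293.
  i=7: a_7=5, p_7 = 5*2405231 + 197762 = 12223917, q_7 = 5*338293 + 27815 = 1719280.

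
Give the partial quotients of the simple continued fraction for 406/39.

[10; 2, 2, 3, 2]

Run the Euclidean algorithm on 406 and 39; the successive quotients are the partial quotients a_0, a_1, ... (each step inverts the fractional part left over by the previous one):
  406 = 10*39 + 16, so a_0 = 10.
  39 = 2*16 + 7, so a_1 = 2.
  16 = 2*7 + 2, so a_2 = 2.
  7 = 3*2 + 1, so a_3 = 3.
  2 = 2*1 + 0, so a_4 = 2.
The remainder reaches 0 after 5 divisions, so the expansion has 5 partial quotients, read off in order.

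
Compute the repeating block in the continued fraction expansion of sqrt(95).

Write x_i = (sqrt(95) + m_i)/d_i with (m_0, d_0) = (0, 1). a_0 = floor(sqrt(95)) = 9, since 9^2 = 81 <= 95 < 100 = 10^2.
Iterate m_{i+1} = d_i*a_i - m_i, d_{i+1} = (95 - m_{i+1}^2)/d_i, a_{i+1} = floor((a_0 + m_{i+1})/d_{i+1}):
  m_1 = 1*9 - 0 = 9, d_1 = (95 - 9^2)/1 = 14/1 = 14, a_1 = floor((9 + 9)/14) = 1.
  m_2 = 14*1 - 9 = 5, d_2 = (95 - 5^2)/14 = 70/14 = 5, a_2 = floor((9 + 5)/5) = 2.
  m_3 = 5*2 - 5 = 5, d_3 = (95 - 5^2)/5 = 70/5 = 14, a_3 = floor((9 + 5)/14) = 1.
  m_4 = 14*1 - 5 = 9, d_4 = (95 - 9^2)/14 = 14/14 = 1, a_4 = floor((9 + 9)/1) = 18.
  m_5 = 1*18 - 9 = 9, d_5 = (95 - 9^2)/1 = 14/1 = 14: (m_5, d_5) = (m_1, d_1) = (9, 14), so from here the quotients repeat a_1, ..., a_4; the period length is 4.
Hence the expansion of sqrt(95) is a_0 = 9 followed by the repeating block 1, 2, 1, 18 (period 4).

[9; (1, 2, 1, 18)]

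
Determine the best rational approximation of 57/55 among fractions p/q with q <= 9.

Expand x = 57/55 as a continued fraction with the Euclidean algorithm:
  57 = 1*55 + 2, so a_0 = 1.
  55 = 27*2 + 1, so a_1 = 27.
  2 = 2*1 + 0, so a_2 = 2.
so x = [1; 27, 2].
Convergents (p_i = a_i*p_{i-1} + p_{i-2}, q_i = a_i*q_{i-1} + q_{i-2} with p_{-2}=0, p_{-1}=1, q_{-2}=1, q_{-1}=0), until the denominator exceeds 9:
  i=0: a_0=1, p_0 = 1*1 + 0 = 1, q_0 = 1*0 + 1 = 1.
  i=1: a_1=27, p_1 = 27*1 + 1 = 28, q_1 = 27*1 + 0 = 27.
q_1 = 27 > 9, so the last convergent with denominator <= 9 is p_0/q_0 = 1/1.
The closest fraction with denominator <= 9 is either p_0/q_0 or the intermediate fraction (k*p_0 + p_{-1})/(k*q_0 + q_{-1}) with the largest k >= 1 whose denominator stays <= 9; these approach x as k grows, and every other convergent or intermediate fraction in range is farther away.
Largest k: floor((9 - q_{-1})/q_0) = floor((9 - 0)/1) = 9 (using the seeds p_{-1} = 1, q_{-1} = 0).
That gives (9*1 + 1)/(9*1 + 0) = 10/9.
Compare the errors: |x - 1/1| = |57*1 - 1*55|/(55*1) = 2/55, and |x - 10/9| = |57*9 - 10*55|/(55*9) = 37/495.
Cross-multiplying, 2*495 = 990 < 2035 = 37*55, so 2/55 is smaller: the convergent 1/1 is closer to x than 10/9.

1/1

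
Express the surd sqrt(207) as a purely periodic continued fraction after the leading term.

[14; (2, 1, 1, 2, 1, 1, 2, 28)]

Write x_i = (sqrt(207) + m_i)/d_i with (m_0, d_0) = (0, 1). a_0 = floor(sqrt(207)) = 14, since 14^2 = 196 <= 207 < 225 = 15^2.
Iterate m_{i+1} = d_i*a_i - m_i, d_{i+1} = (207 - m_{i+1}^2)/d_i, a_{i+1} = floor((a_0 + m_{i+1})/d_{i+1}):
  m_1 = 1*14 - 0 = 14, d_1 = (207 - 14^2)/1 = 11/1 = 11, a_1 = floor((14 + 14)/11) = 2.
  m_2 = 11*2 - 14 = 8, d_2 = (207 - 8^2)/11 = 143/11 = 13, a_2 = floor((14 + 8)/13) = 1.
  m_3 = 13*1 - 8 = 5, d_3 = (207 - 5^2)/13 = 182/13 = 14, a_3 = floor((14 + 5)/14) = 1.
  m_4 = 14*1 - 5 = 9, d_4 = (207 - 9^2)/14 = 126/14 = 9, a_4 = floor((14 + 9)/9) = 2.
  m_5 = 9*2 - 9 = 9, d_5 = (207 - 9^2)/9 = 126/9 = 14, a_5 = floor((14 + 9)/14) = 1.
  m_6 = 14*1 - 9 = 5, d_6 = (207 - 5^2)/14 = 182/14 = 13, a_6 = floor((14 + 5)/13) = 1.
  m_7 = 13*1 - 5 = 8, d_7 = (207 - 8^2)/13 = 143/13 = 11, a_7 = floor((14 + 8)/11) = 2.
  m_8 = 11*2 - 8 = 14, d_8 = (207 - 14^2)/11 = 11/11 = 1, a_8 = floor((14 + 14)/1) = 28.
  m_9 = 1*28 - 14 = 14, d_9 = (207 - 14^2)/1 = 11/1 = 11: (m_9, d_9) = (m_1, d_1) = (14, 11), so from here the quotients repeat a_1, ..., a_8; the period length is 8.
Hence the expansion of sqrt(207) is a_0 = 14 followed by the repeating block 2, 1, 1, 2, 1, 1, 2, 28 (period 8).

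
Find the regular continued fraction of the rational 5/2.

Run the Euclidean algorithm on 5 and 2; the successive quotients are the partial quotients a_0, a_1, ... (each step inverts the fractional part left over by the previous one):
  5 = 2*2 + 1, so a_0 = 2.
  2 = 2*1 + 0, so a_1 = 2.
The remainder reaches 0 after 2 divisions, so the expansion has 2 partial quotients, read off in order.

[2; 2]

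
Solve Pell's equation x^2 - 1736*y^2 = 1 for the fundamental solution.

First expand sqrt(1736) as a continued fraction. With x_i = (sqrt(1736) + m_i)/d_i and (m_0, d_0) = (0, 1): a_0 = floor(sqrt(1736)) = 41, since 41^2 = 1681 <= 1736 < 1764 = 42^2.
Iterate m_{i+1} = d_i*a_i - m_i, d_{i+1} = (1736 - m_{i+1}^2)/d_i, a_{i+1} = floor((a_0 + m_{i+1})/d_{i+1}):
  m_1 = 1*41 - 0 = 41, d_1 = (1736 - 41^2)/1 = 55/1 = 55, a_1 = floor((41 + 41)/55) = 1.
  m_2 = 55*1 - 41 = 14, d_2 = (1736 - 14^2)/55 = 1540/55 = 28, a_2 = floor((41 + 14)/28) = 1.
  m_3 = 28*1 - 14 = 14, d_3 = (1736 - 14^2)/28 = 1540/28 = 55, a_3 = floor((41 + 14)/55) = 1.
  m_4 = 55*1 - 14 = 41, d_4 = (1736 - 41^2)/55 = 55/55 = 1, a_4 = floor((41 + 41)/1) = 82.
  m_5 = 1*82 - 41 = 41, d_5 = (1736 - 41^2)/1 = 55/1 = 55: (m_5, d_5) = (m_1, d_1) = (41, 55), so from here the quotients repeat a_1, ..., a_4; the period length is 4.
So sqrt(1736) = [41; (1, 1, 1, 82)] with period length k = 4.
k is even, so the fundamental solution of x^2 - 1736y^2 = 1 is (p_{k-1}, q_{k-1}) = (p_3, q_3); compute convergents through index 3.
Convergents (p_i = a_i*p_{i-1} + p_{i-2}, q_i = a_i*q_{i-1} + q_{i-2} with p_{-2}=0, p_{-1}=1, q_{-2}=1, q_{-1}=0):
  i=0: a_0=41, p_0 = 41*1 + 0 = 41, q_0 = 41*0 + 1 = 1.
  i=1: a_1=1, p_1 = 1*41 + 1 = 42, q_1 = 1*1 + 0 = 1.
  i=2: a_2=1, p_2 = 1*42 + 41 = 83, q_2 = 1*1 + 1 = 2.
  i=3: a_3=1, p_3 = 1*83 + 42 = 125, q_3 = 1*2 + 1 = 3.
Check: 125^2 - 1736*3^2 = 15625 - 15624 = 1, so (x, y) = (125, 3) solves the equation, and by the theorem it is the least positive solution.

(x, y) = (125, 3)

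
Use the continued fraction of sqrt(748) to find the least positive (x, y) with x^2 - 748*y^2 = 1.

(x, y) = (5658247, 206886)

First expand sqrt(748) as a continued fraction. With x_i = (sqrt(748) + m_i)/d_i and (m_0, d_0) = (0, 1): a_0 = floor(sqrt(748)) = 27, since 27^2 = 729 <= 748 < 784 = 28^2.
Iterate m_{i+1} = d_i*a_i - m_i, d_{i+1} = (748 - m_{i+1}^2)/d_i, a_{i+1} = floor((a_0 + m_{i+1})/d_{i+1}):
  m_1 = 1*27 - 0 = 27, d_1 = (748 - 27^2)/1 = 19/1 = 19, a_1 = floor((27 + 27)/19) = 2.
  m_2 = 19*2 - 27 = 11, d_2 = (748 - 11^2)/19 = 627/19 = 33, a_2 = floor((27 + 11)/33) = 1.
  m_3 = 33*1 - 11 = 22, d_3 = (748 - 22^2)/33 = 264/33 = 8, a_3 = floor((27 + 22)/8) = 6.
  m_4 = 8*6 - 22 = 26, d_4 = (748 - 26^2)/8 = 72/8 = 9, a_4 = floor((27 + 26)/9) = 5.
  m_5 = 9*5 - 26 = 19, d_5 = (748 - 19^2)/9 = 387/9 = 43, a_5 = floor((27 + 19)/43) = 1.
  m_6 = 43*1 - 19 = 24, d_6 = (748 - 24^2)/43 = 172/43 = 4, a_6 = floor((27 + 24)/4) = 12.
  m_7 = 4*12 - 24 = 24, d_7 = (748 - 24^2)/4 = 172/4 = 43, a_7 = floor((27 + 24)/43) = 1.
  m_8 = 43*1 - 24 = 19, d_8 = (748 - 19^2)/43 = 387/43 = 9, a_8 = floor((27 + 19)/9) = 5.
  m_9 = 9*5 - 19 = 26, d_9 = (748 - 26^2)/9 = 72/9 = 8, a_9 = floor((27 + 26)/8) = 6.
  m_10 = 8*6 - 26 = 22, d_10 = (748 - 22^2)/8 = 264/8 = 33, a_10 = floor((27 + 22)/33) = 1.
  m_11 = 33*1 - 22 = 11, d_11 = (748 - 11^2)/33 = 627/33 = 19, a_11 = floor((27 + 11)/19) = 2.
  m_12 = 19*2 - 11 = 27, d_12 = (748 - 27^2)/19 = 19/19 = 1, a_12 = floor((27 + 27)/1) = 54.
  m_13 = 1*54 - 27 = 27, d_13 = (748 - 27^2)/1 = 19/1 = 19: (m_13, d_13) = (m_1, d_1) = (27, 19), so from here the quotients repeat a_1, ..., a_12; the period length is 12.
So sqrt(748) = [27; (2, 1, 6, 5, 1, 12, 1, 5, 6, 1, 2, 54)] with period length k = 12.
k is even, so the fundamental solution of x^2 - 748y^2 = 1 is (p_{k-1}, q_{k-1}) = (p_11, q_11); compute convergents through index 11.
Convergents (p_i = a_i*p_{i-1} + p_{i-2}, q_i = a_i*q_{i-1} + q_{i-2} with p_{-2}=0, p_{-1}=1, q_{-2}=1, q_{-1}=0):
  i=0: a_0=27, p_0 = 27*1 + 0 = 27, q_0 = 27*0 + 1 = 1.
  i=1: a_1=2, p_1 = 2*27 + 1 = 55, q_1 = 2*1 + 0 = 2.
  i=2: a_2=1, p_2 = 1*55 + 27 = 82, q_2 = 1*2 + 1 = 3.
  i=3: a_3=6, p_3 = 6*82 + 55 = 547, q_3 = 6*3 + 2 = 20.
  i=4: a_4=5, p_4 = 5*547 + 82 = 2817, q_4 = 5*20 + 3 = 103.
  i=5: a_5=1, p_5 = 1*2817 + 547 = 3364, q_5 = 1*103 + 20 = 123.
  i=6: a_6=12, p_6 = 12*3364 + 2817 = 43185, q_6 = 12*123 + 103 = 1579.
  i=7: a_7=1, p_7 = 1*43185 + 3364 = 46549, q_7 = 1*1579 + 123 = 1702.
  i=8: a_8=5, p_8 = 5*46549 + 43185 = 275930, q_8 = 5*1702 + 1579 = 10089.
  i=9: a_9=6, p_9 = 6*275930 + 46549 = 1702129, q_9 = 6*10089 + 1702 = 62236.
  i=10: a_10=1, p_10 = 1*1702129 + 275930 = 1978059, q_10 = 1*62236 + 10089 = 72325.
  i=11: a_11=2, p_11 = 2*1978059 + 1702129 = 5658247, q_11 = 2*72325 + 62236 = 206886.
Check: 5658247^2 - 748*206886^2 = 32015759113009 - 32015759113008 = 1, so (x, y) = (5658247, 206886) solves the equation, and by the theorem it is the least positive solution.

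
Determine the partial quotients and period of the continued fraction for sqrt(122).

Write x_i = (sqrt(122) + m_i)/d_i with (m_0, d_0) = (0, 1). a_0 = floor(sqrt(122)) = 11, since 11^2 = 121 <= 122 < 144 = 12^2.
Iterate m_{i+1} = d_i*a_i - m_i, d_{i+1} = (122 - m_{i+1}^2)/d_i, a_{i+1} = floor((a_0 + m_{i+1})/d_{i+1}):
  m_1 = 1*11 - 0 = 11, d_1 = (122 - 11^2)/1 = 1/1 = 1, a_1 = floor((11 + 11)/1) = 22.
  m_2 = 1*22 - 11 = 11, d_2 = (122 - 11^2)/1 = 1/1 = 1: (m_2, d_2) = (m_1, d_1) = (11, 1), so from here the quotient a_1 repeats; the period length is 1.
Hence the expansion of sqrt(122) is a_0 = 11 followed by the repeating block 22 (period 1).

[11; (22)]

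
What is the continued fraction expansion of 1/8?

Run the Euclidean algorithm on 1 and 8; the successive quotients are the partial quotients a_0, a_1, ... (each step inverts the fractional part left over by the previous one):
  1 = 0*8 + 1, so a_0 = 0.
  8 = 8*1 + 0, so a_1 = 8.
The remainder reaches 0 after 2 divisions, so the expansion has 2 partial quotients, read off in order.

[0; 8]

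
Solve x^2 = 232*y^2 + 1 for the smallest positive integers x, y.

First expand sqrt(232) as a continued fraction. With x_i = (sqrt(232) + m_i)/d_i and (m_0, d_0) = (0, 1): a_0 = floor(sqrt(232)) = 15, since 15^2 = 225 <= 232 < 256 = 16^2.
Iterate m_{i+1} = d_i*a_i - m_i, d_{i+1} = (232 - m_{i+1}^2)/d_i, a_{i+1} = floor((a_0 + m_{i+1})/d_{i+1}):
  m_1 = 1*15 - 0 = 15, d_1 = (232 - 15^2)/1 = 7/1 = 7, a_1 = floor((15 + 15)/7) = 4.
  m_2 = 7*4 - 15 = 13, d_2 = (232 - 13^2)/7 = 63/7 = 9, a_2 = floor((15 + 13)/9) = 3.
  m_3 = 9*3 - 13 = 14, d_3 = (232 - 14^2)/9 = 36/9 = 4, a_3 = floor((15 + 14)/4) = 7.
  m_4 = 4*7 - 14 = 14, d_4 = (232 - 14^2)/4 = 36/4 = 9, a_4 = floor((15 + 14)/9) = 3.
  m_5 = 9*3 - 14 = 13, d_5 = (232 - 13^2)/9 = 63/9 = 7, a_5 = floor((15 + 13)/7) = 4.
  m_6 = 7*4 - 13 = 15, d_6 = (232 - 15^2)/7 = 7/7 = 1, a_6 = floor((15 + 15)/1) = 30.
  m_7 = 1*30 - 15 = 15, d_7 = (232 - 15^2)/1 = 7/1 = 7: (m_7, d_7) = (m_1, d_1) = (15, 7), so from here the quotients repeat a_1, ..., a_6; the period length is 6.
So sqrt(232) = [15; (4, 3, 7, 3, 4, 30)] with period length k = 6.
k is even, so the fundamental solution of x^2 - 232y^2 = 1 is (p_{k-1}, q_{k-1}) = (p_5, q_5); compute convergents through index 5.
Convergents (p_i = a_i*p_{i-1} + p_{i-2}, q_i = a_i*q_{i-1} + q_{i-2} with p_{-2}=0, p_{-1}=1, q_{-2}=1, q_{-1}=0):
  i=0: a_0=15, p_0 = 15*1 + 0 = 15, q_0 = 15*0 + 1 = 1.
  i=1: a_1=4, p_1 = 4*15 + 1 = 61, q_1 = 4*1 + 0 = 4.
  i=2: a_2=3, p_2 = 3*61 + 15 = 198, q_2 = 3*4 + 1 = 13.
  i=3: a_3=7, p_3 = 7*198 + 61 = 1447, q_3 = 7*13 + 4 = 95.
  i=4: a_4=3, p_4 = 3*1447 + 198 = 4539, q_4 = 3*95 + 13 = 298.
  i=5: a_5=4, p_5 = 4*4539 + 1447 = 19603, q_5 = 4*298 + 95 = 1287.
Check: 19603^2 - 232*1287^2 = 384277609 - 384277608 = 1, so (x, y) = (19603, 1287) solves the equation, and by the theorem it is the least positive solution.

(x, y) = (19603, 1287)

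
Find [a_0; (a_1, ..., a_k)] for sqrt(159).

Write x_i = (sqrt(159) + m_i)/d_i with (m_0, d_0) = (0, 1). a_0 = floor(sqrt(159)) = 12, since 12^2 = 144 <= 159 < 169 = 13^2.
Iterate m_{i+1} = d_i*a_i - m_i, d_{i+1} = (159 - m_{i+1}^2)/d_i, a_{i+1} = floor((a_0 + m_{i+1})/d_{i+1}):
  m_1 = 1*12 - 0 = 12, d_1 = (159 - 12^2)/1 = 15/1 = 15, a_1 = floor((12 + 12)/15) = 1.
  m_2 = 15*1 - 12 = 3, d_2 = (159 - 3^2)/15 = 150/15 = 10, a_2 = floor((12 + 3)/10) = 1.
  m_3 = 10*1 - 3 = 7, d_3 = (159 - 7^2)/10 = 110/10 = 11, a_3 = floor((12 + 7)/11) = 1.
  m_4 = 11*1 - 7 = 4, d_4 = (159 - 4^2)/11 = 143/11 = 13, a_4 = floor((12 + 4)/13) = 1.
  m_5 = 13*1 - 4 = 9, d_5 = (159 - 9^2)/13 = 78/13 = 6, a_5 = floor((12 + 9)/6) = 3.
  m_6 = 6*3 - 9 = 9, d_6 = (159 - 9^2)/6 = 78/6 = 13, a_6 = floor((12 + 9)/13) = 1.
  m_7 = 13*1 - 9 = 4, d_7 = (159 - 4^2)/13 = 143/13 = 11, a_7 = floor((12 + 4)/11) = 1.
  m_8 = 11*1 - 4 = 7, d_8 = (159 - 7^2)/11 = 110/11 = 10, a_8 = floor((12 + 7)/10) = 1.
  m_9 = 10*1 - 7 = 3, d_9 = (159 - 3^2)/10 = 150/10 = 15, a_9 = floor((12 + 3)/15) = 1.
  m_10 = 15*1 - 3 = 12, d_10 = (159 - 12^2)/15 = 15/15 = 1, a_10 = floor((12 + 12)/1) = 24.
  m_11 = 1*24 - 12 = 12, d_11 = (159 - 12^2)/1 = 15/1 = 15: (m_11, d_11) = (m_1, d_1) = (12, 15), so from here the quotients repeat a_1, ..., a_10; the period length is 10.
Hence the expansion of sqrt(159) is a_0 = 12 followed by the repeating block 1, 1, 1, 1, 3, 1, 1, 1, 1, 24 (period 10).

[12; (1, 1, 1, 1, 3, 1, 1, 1, 1, 24)]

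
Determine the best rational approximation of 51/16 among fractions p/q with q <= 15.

35/11

Expand x = 51/16 as a continued fraction with the Euclidean algorithm:
  51 = 3*16 + 3, so a_0 = 3.
  16 = 5*3 + 1, so a_1 = 5.
  3 = 3*1 + 0, so a_2 = 3.
so x = [3; 5, 3].
Convergents (p_i = a_i*p_{i-1} + p_{i-2}, q_i = a_i*q_{i-1} + q_{i-2} with p_{-2}=0, p_{-1}=1, q_{-2}=1, q_{-1}=0), until the denominator exceeds 15:
  i=0: a_0=3, p_0 = 3*1 + 0 = 3, q_0 = 3*0 + 1 = 1.
  i=1: a_1=5, p_1 = 5*3 + 1 = 16, q_1 = 5*1 + 0 = 5.
  i=2: a_2=3, p_2 = 3*16 + 3 = 51, q_2 = 3*5 + 1 = 16.
q_2 = 16 > 15, so the last convergent with denominator <= 15 is p_1/q_1 = 16/5.
The closest fraction with denominator <= 15 is either p_1/q_1 or the intermediate fraction (k*p_1 + p_0)/(k*q_1 + q_0) with the largest k >= 1 whose denominator stays <= 15; these approach x as k grows, and every other convergent or intermediate fraction in range is farther away.
Largest k: floor((15 - q_0)/q_1) = floor((15 - 1)/5) = 2.
That gives (2*16 + 3)/(2*5 + 1) = 35/11.
Compare the errors: |x - 16/5| = |51*5 - 16*16|/(16*5) = 1/80, and |x - 35/11| = |51*11 - 35*16|/(16*11) = 1/176.
Cross-multiplying, 1*80 = 80 < 176 = 1*176, so 1/176 is smaller: the intermediate fraction 35/11 is closer to x than 16/5.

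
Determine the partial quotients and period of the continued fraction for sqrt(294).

Write x_i = (sqrt(294) + m_i)/d_i with (m_0, d_0) = (0, 1). a_0 = floor(sqrt(294)) = 17, since 17^2 = 289 <= 294 < 324 = 18^2.
Iterate m_{i+1} = d_i*a_i - m_i, d_{i+1} = (294 - m_{i+1}^2)/d_i, a_{i+1} = floor((a_0 + m_{i+1})/d_{i+1}):
  m_1 = 1*17 - 0 = 17, d_1 = (294 - 17^2)/1 = 5/1 = 5, a_1 = floor((17 + 17)/5) = 6.
  m_2 = 5*6 - 17 = 13, d_2 = (294 - 13^2)/5 = 125/5 = 25, a_2 = floor((17 + 13)/25) = 1.
  m_3 = 25*1 - 13 = 12, d_3 = (294 - 12^2)/25 = 150/25 = 6, a_3 = floor((17 + 12)/6) = 4.
  m_4 = 6*4 - 12 = 12, d_4 = (294 - 12^2)/6 = 150/6 = 25, a_4 = floor((17 + 12)/25) = 1.
  m_5 = 25*1 - 12 = 13, d_5 = (294 - 13^2)/25 = 125/25 = 5, a_5 = floor((17 + 13)/5) = 6.
  m_6 = 5*6 - 13 = 17, d_6 = (294 - 17^2)/5 = 5/5 = 1, a_6 = floor((17 + 17)/1) = 34.
  m_7 = 1*34 - 17 = 17, d_7 = (294 - 17^2)/1 = 5/1 = 5: (m_7, d_7) = (m_1, d_1) = (17, 5), so from here the quotients repeat a_1, ..., a_6; the period length is 6.
Hence the expansion of sqrt(294) is a_0 = 17 followed by the repeating block 6, 1, 4, 1, 6, 34 (period 6).

[17; (6, 1, 4, 1, 6, 34)]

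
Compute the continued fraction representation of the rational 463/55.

Run the Euclidean algorithm on 463 and 55; the successive quotients are the partial quotients a_0, a_1, ... (each step inverts the fractional part left over by the previous one):
  463 = 8*55 + 23, so a_0 = 8.
  55 = 2*23 + 9, so a_1 = 2.
  23 = 2*9 + 5, so a_2 = 2.
  9 = 1*5 + 4, so a_3 = 1.
  5 = 1*4 + 1, so a_4 = 1.
  4 = 4*1 + 0, so a_5 = 4.
The remainder reaches 0 after 6 divisions, so the expansion has 6 partial quotients, read off in order.

[8; 2, 2, 1, 1, 4]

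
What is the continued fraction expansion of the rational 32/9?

Run the Euclidean algorithm on 32 and 9; the successive quotients are the partial quotients a_0, a_1, ... (each step inverts the fractional part left over by the previous one):
  32 = 3*9 + 5, so a_0 = 3.
  9 = 1*5 + 4, so a_1 = 1.
  5 = 1*4 + 1, so a_2 = 1.
  4 = 4*1 + 0, so a_3 = 4.
The remainder reaches 0 after 4 divisions, so the expansion has 4 partial quotients, read off in order.

[3; 1, 1, 4]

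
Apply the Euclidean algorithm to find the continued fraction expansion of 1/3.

Run the Euclidean algorithm on 1 and 3; the successive quotients are the partial quotients a_0, a_1, ... (each step inverts the fractional part left over by the previous one):
  1 = 0*3 + 1, so a_0 = 0.
  3 = 3*1 + 0, so a_1 = 3.
The remainder reaches 0 after 2 divisions, so the expansion has 2 partial quotients, read off in order.

[0; 3]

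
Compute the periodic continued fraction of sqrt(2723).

Write x_i = (sqrt(2723) + m_i)/d_i with (m_0, d_0) = (0, 1). a_0 = floor(sqrt(2723)) = 52, since 52^2 = 2704 <= 2723 < 2809 = 53^2.
Iterate m_{i+1} = d_i*a_i - m_i, d_{i+1} = (2723 - m_{i+1}^2)/d_i, a_{i+1} = floor((a_0 + m_{i+1})/d_{i+1}):
  m_1 = 1*52 - 0 = 52, d_1 = (2723 - 52^2)/1 = 19/1 = 19, a_1 = floor((52 + 52)/19) = 5.
  m_2 = 19*5 - 52 = 43, d_2 = (2723 - 43^2)/19 = 874/19 = 46, a_2 = floor((52 + 43)/46) = 2.
  m_3 = 46*2 - 43 = 49, d_3 = (2723 - 49^2)/46 = 322/46 = 7, a_3 = floor((52 + 49)/7) = 14.
  m_4 = 7*14 - 49 = 49, d_4 = (2723 - 49^2)/7 = 322/7 = 46, a_4 = floor((52 + 49)/46) = 2.
  m_5 = 46*2 - 49 = 43, d_5 = (2723 - 43^2)/46 = 874/46 = 19, a_5 = floor((52 + 43)/19) = 5.
  m_6 = 19*5 - 43 = 52, d_6 = (2723 - 52^2)/19 = 19/19 = 1, a_6 = floor((52 + 52)/1) = 104.
  m_7 = 1*104 - 52 = 52, d_7 = (2723 - 52^2)/1 = 19/1 = 19: (m_7, d_7) = (m_1, d_1) = (52, 19), so from here the quotients repeat a_1, ..., a_6; the period length is 6.
Hence the expansion of sqrt(2723) is a_0 = 52 followed by the repeating block 5, 2, 14, 2, 5, 104 (period 6).

[52; (5, 2, 14, 2, 5, 104)]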